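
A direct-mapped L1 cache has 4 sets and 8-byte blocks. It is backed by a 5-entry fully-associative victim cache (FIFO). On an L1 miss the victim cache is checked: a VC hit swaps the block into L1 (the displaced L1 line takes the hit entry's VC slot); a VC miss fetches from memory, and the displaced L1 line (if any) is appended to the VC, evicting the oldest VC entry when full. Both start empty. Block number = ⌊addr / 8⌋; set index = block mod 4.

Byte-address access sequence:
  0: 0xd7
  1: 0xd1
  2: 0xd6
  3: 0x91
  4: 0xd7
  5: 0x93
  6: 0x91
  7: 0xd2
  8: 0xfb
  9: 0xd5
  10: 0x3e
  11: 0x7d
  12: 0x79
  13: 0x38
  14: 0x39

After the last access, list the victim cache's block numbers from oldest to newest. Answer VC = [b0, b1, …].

VC = [18, 31, 15]

0: 0xd7 (blk 26, set 2) → MISS  vc=[]
1: 0xd1 (blk 26, set 2) → L1-HIT  vc=[]
2: 0xd6 (blk 26, set 2) → L1-HIT  vc=[]
3: 0x91 (blk 18, set 2) → MISS  vc=[26]
4: 0xd7 (blk 26, set 2) → VC-HIT  vc=[18]
5: 0x93 (blk 18, set 2) → VC-HIT  vc=[26]
6: 0x91 (blk 18, set 2) → L1-HIT  vc=[26]
7: 0xd2 (blk 26, set 2) → VC-HIT  vc=[18]
8: 0xfb (blk 31, set 3) → MISS  vc=[18]
9: 0xd5 (blk 26, set 2) → L1-HIT  vc=[18]
10: 0x3e (blk 7, set 3) → MISS  vc=[18, 31]
11: 0x7d (blk 15, set 3) → MISS  vc=[18, 31, 7]
12: 0x79 (blk 15, set 3) → L1-HIT  vc=[18, 31, 7]
13: 0x38 (blk 7, set 3) → VC-HIT  vc=[18, 31, 15]
14: 0x39 (blk 7, set 3) → L1-HIT  vc=[18, 31, 15]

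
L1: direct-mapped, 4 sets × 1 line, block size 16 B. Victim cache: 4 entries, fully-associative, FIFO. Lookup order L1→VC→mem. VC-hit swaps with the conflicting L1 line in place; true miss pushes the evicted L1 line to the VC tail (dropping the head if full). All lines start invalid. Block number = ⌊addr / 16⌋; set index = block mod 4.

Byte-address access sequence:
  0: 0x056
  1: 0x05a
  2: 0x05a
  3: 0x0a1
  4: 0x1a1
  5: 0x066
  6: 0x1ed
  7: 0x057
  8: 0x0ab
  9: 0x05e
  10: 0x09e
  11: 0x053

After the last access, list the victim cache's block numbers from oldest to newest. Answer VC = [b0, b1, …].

VC = [30, 26, 6, 9]

0: 0x56 (blk 5, set 1) → MISS  vc=[]
1: 0x5a (blk 5, set 1) → L1-HIT  vc=[]
2: 0x5a (blk 5, set 1) → L1-HIT  vc=[]
3: 0xa1 (blk 10, set 2) → MISS  vc=[]
4: 0x1a1 (blk 26, set 2) → MISS  vc=[10]
5: 0x66 (blk 6, set 2) → MISS  vc=[10, 26]
6: 0x1ed (blk 30, set 2) → MISS  vc=[10, 26, 6]
7: 0x57 (blk 5, set 1) → L1-HIT  vc=[10, 26, 6]
8: 0xab (blk 10, set 2) → VC-HIT  vc=[30, 26, 6]
9: 0x5e (blk 5, set 1) → L1-HIT  vc=[30, 26, 6]
10: 0x9e (blk 9, set 1) → MISS  vc=[30, 26, 6, 5]
11: 0x53 (blk 5, set 1) → VC-HIT  vc=[30, 26, 6, 9]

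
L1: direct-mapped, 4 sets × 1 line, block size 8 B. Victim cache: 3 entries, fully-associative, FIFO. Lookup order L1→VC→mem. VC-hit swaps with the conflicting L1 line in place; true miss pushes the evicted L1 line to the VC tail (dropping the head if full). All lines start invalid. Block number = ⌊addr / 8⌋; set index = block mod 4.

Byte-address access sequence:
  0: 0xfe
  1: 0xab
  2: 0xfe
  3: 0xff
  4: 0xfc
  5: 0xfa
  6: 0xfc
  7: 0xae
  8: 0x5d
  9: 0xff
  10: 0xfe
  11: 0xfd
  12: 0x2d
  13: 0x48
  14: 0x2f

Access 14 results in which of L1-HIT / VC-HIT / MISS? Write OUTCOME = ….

OUTCOME = VC-HIT

#0 0xfe→b31/s3 MISS; vc=[]
#1 0xab→b21/s1 MISS; vc=[]
#2 0xfe→b31/s3 L1-HIT; vc=[]
#3 0xff→b31/s3 L1-HIT; vc=[]
#4 0xfc→b31/s3 L1-HIT; vc=[]
#5 0xfa→b31/s3 L1-HIT; vc=[]
#6 0xfc→b31/s3 L1-HIT; vc=[]
#7 0xae→b21/s1 L1-HIT; vc=[]
#8 0x5d→b11/s3 MISS; vc=[31]
#9 0xff→b31/s3 VC-HIT; vc=[11]
#10 0xfe→b31/s3 L1-HIT; vc=[11]
#11 0xfd→b31/s3 L1-HIT; vc=[11]
#12 0x2d→b5/s1 MISS; vc=[11,21]
#13 0x48→b9/s1 MISS; vc=[11,21,5]
#14 0x2f→b5/s1 VC-HIT; vc=[11,21,9]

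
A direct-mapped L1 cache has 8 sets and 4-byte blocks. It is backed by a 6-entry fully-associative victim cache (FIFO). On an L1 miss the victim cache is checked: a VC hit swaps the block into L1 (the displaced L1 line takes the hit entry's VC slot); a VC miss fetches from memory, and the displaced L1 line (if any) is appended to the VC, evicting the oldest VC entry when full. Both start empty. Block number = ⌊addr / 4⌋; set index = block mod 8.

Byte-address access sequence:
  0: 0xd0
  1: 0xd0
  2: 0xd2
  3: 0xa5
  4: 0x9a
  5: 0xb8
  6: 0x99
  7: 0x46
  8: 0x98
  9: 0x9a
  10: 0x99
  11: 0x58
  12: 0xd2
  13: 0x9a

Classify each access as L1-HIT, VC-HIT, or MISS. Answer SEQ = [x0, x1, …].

#0 0xd0→b52/s4 MISS; vc=[]
#1 0xd0→b52/s4 L1-HIT; vc=[]
#2 0xd2→b52/s4 L1-HIT; vc=[]
#3 0xa5→b41/s1 MISS; vc=[]
#4 0x9a→b38/s6 MISS; vc=[]
#5 0xb8→b46/s6 MISS; vc=[38]
#6 0x99→b38/s6 VC-HIT; vc=[46]
#7 0x46→b17/s1 MISS; vc=[46,41]
#8 0x98→b38/s6 L1-HIT; vc=[46,41]
#9 0x9a→b38/s6 L1-HIT; vc=[46,41]
#10 0x99→b38/s6 L1-HIT; vc=[46,41]
#11 0x58→b22/s6 MISS; vc=[46,41,38]
#12 0xd2→b52/s4 L1-HIT; vc=[46,41,38]
#13 0x9a→b38/s6 VC-HIT; vc=[46,41,22]

SEQ = [MISS, L1-HIT, L1-HIT, MISS, MISS, MISS, VC-HIT, MISS, L1-HIT, L1-HIT, L1-HIT, MISS, L1-HIT, VC-HIT]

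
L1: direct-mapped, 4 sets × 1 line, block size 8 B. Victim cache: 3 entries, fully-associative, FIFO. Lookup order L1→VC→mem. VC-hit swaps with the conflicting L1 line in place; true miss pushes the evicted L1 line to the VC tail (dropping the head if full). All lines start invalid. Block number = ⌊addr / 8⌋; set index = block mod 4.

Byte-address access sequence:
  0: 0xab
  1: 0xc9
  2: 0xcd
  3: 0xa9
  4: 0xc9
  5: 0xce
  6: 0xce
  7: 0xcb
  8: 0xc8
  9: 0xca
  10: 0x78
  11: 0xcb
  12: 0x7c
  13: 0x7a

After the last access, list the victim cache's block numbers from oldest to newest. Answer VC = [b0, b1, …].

VC = [21]

#0 0xab→b21/s1 MISS; vc=[]
#1 0xc9→b25/s1 MISS; vc=[21]
#2 0xcd→b25/s1 L1-HIT; vc=[21]
#3 0xa9→b21/s1 VC-HIT; vc=[25]
#4 0xc9→b25/s1 VC-HIT; vc=[21]
#5 0xce→b25/s1 L1-HIT; vc=[21]
#6 0xce→b25/s1 L1-HIT; vc=[21]
#7 0xcb→b25/s1 L1-HIT; vc=[21]
#8 0xc8→b25/s1 L1-HIT; vc=[21]
#9 0xca→b25/s1 L1-HIT; vc=[21]
#10 0x78→b15/s3 MISS; vc=[21]
#11 0xcb→b25/s1 L1-HIT; vc=[21]
#12 0x7c→b15/s3 L1-HIT; vc=[21]
#13 0x7a→b15/s3 L1-HIT; vc=[21]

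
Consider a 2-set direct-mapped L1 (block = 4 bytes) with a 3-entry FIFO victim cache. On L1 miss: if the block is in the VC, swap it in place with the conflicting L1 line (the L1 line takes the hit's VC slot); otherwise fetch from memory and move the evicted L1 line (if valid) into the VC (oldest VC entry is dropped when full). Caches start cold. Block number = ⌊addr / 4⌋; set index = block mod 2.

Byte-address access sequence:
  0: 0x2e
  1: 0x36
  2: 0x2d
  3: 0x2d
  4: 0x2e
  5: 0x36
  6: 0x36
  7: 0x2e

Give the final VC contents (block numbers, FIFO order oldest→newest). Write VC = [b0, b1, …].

  [0] addr=0x2e blk=11 s=1: MISS | VC []
  [1] addr=0x36 blk=13 s=1: MISS | VC [11]
  [2] addr=0x2d blk=11 s=1: VC-HIT | VC [13]
  [3] addr=0x2d blk=11 s=1: L1-HIT | VC [13]
  [4] addr=0x2e blk=11 s=1: L1-HIT | VC [13]
  [5] addr=0x36 blk=13 s=1: VC-HIT | VC [11]
  [6] addr=0x36 blk=13 s=1: L1-HIT | VC [11]
  [7] addr=0x2e blk=11 s=1: VC-HIT | VC [13]

VC = [13]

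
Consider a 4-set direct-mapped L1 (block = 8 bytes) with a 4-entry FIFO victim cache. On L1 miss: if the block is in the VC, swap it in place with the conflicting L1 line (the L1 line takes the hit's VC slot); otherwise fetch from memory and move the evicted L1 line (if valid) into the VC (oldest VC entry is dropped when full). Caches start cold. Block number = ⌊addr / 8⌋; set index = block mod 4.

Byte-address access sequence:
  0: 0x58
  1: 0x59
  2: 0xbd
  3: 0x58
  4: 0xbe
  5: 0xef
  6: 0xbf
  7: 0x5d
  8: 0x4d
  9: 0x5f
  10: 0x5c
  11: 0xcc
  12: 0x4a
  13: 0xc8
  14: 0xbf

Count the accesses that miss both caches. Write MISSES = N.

  [0] addr=0x58 blk=11 s=3: MISS | VC []
  [1] addr=0x59 blk=11 s=3: L1-HIT | VC []
  [2] addr=0xbd blk=23 s=3: MISS | VC [11]
  [3] addr=0x58 blk=11 s=3: VC-HIT | VC [23]
  [4] addr=0xbe blk=23 s=3: VC-HIT | VC [11]
  [5] addr=0xef blk=29 s=1: MISS | VC [11]
  [6] addr=0xbf blk=23 s=3: L1-HIT | VC [11]
  [7] addr=0x5d blk=11 s=3: VC-HIT | VC [23]
  [8] addr=0x4d blk=9 s=1: MISS | VC [23, 29]
  [9] addr=0x5f blk=11 s=3: L1-HIT | VC [23, 29]
  [10] addr=0x5c blk=11 s=3: L1-HIT | VC [23, 29]
  [11] addr=0xcc blk=25 s=1: MISS | VC [23, 29, 9]
  [12] addr=0x4a blk=9 s=1: VC-HIT | VC [23, 29, 25]
  [13] addr=0xc8 blk=25 s=1: VC-HIT | VC [23, 29, 9]
  [14] addr=0xbf blk=23 s=3: VC-HIT | VC [11, 29, 9]

MISSES = 5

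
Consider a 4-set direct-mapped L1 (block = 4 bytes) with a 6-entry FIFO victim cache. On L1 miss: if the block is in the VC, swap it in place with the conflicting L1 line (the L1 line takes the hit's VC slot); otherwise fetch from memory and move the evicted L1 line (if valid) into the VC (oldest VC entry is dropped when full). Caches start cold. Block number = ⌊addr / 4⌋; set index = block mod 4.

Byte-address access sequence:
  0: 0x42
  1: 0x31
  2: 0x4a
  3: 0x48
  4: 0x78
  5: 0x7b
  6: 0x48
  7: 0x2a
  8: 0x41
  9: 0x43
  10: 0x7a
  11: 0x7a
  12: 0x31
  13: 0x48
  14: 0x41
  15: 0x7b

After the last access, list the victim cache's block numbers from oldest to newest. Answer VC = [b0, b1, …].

VC = [12, 10, 18]

  [0] addr=0x42 blk=16 s=0: MISS | VC []
  [1] addr=0x31 blk=12 s=0: MISS | VC [16]
  [2] addr=0x4a blk=18 s=2: MISS | VC [16]
  [3] addr=0x48 blk=18 s=2: L1-HIT | VC [16]
  [4] addr=0x78 blk=30 s=2: MISS | VC [16, 18]
  [5] addr=0x7b blk=30 s=2: L1-HIT | VC [16, 18]
  [6] addr=0x48 blk=18 s=2: VC-HIT | VC [16, 30]
  [7] addr=0x2a blk=10 s=2: MISS | VC [16, 30, 18]
  [8] addr=0x41 blk=16 s=0: VC-HIT | VC [12, 30, 18]
  [9] addr=0x43 blk=16 s=0: L1-HIT | VC [12, 30, 18]
  [10] addr=0x7a blk=30 s=2: VC-HIT | VC [12, 10, 18]
  [11] addr=0x7a blk=30 s=2: L1-HIT | VC [12, 10, 18]
  [12] addr=0x31 blk=12 s=0: VC-HIT | VC [16, 10, 18]
  [13] addr=0x48 blk=18 s=2: VC-HIT | VC [16, 10, 30]
  [14] addr=0x41 blk=16 s=0: VC-HIT | VC [12, 10, 30]
  [15] addr=0x7b blk=30 s=2: VC-HIT | VC [12, 10, 18]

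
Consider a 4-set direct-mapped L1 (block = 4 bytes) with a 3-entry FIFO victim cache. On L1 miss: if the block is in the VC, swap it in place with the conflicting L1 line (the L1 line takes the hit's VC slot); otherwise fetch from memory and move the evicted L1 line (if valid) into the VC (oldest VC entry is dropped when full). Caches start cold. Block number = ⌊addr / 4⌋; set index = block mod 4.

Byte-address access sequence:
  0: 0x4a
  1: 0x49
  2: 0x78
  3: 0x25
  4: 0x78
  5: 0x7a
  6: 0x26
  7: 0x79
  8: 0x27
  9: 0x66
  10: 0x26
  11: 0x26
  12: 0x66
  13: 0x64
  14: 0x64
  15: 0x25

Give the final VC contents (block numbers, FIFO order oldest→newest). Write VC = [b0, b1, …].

VC = [18, 25]

  [0] addr=0x4a blk=18 s=2: MISS | VC []
  [1] addr=0x49 blk=18 s=2: L1-HIT | VC []
  [2] addr=0x78 blk=30 s=2: MISS | VC [18]
  [3] addr=0x25 blk=9 s=1: MISS | VC [18]
  [4] addr=0x78 blk=30 s=2: L1-HIT | VC [18]
  [5] addr=0x7a blk=30 s=2: L1-HIT | VC [18]
  [6] addr=0x26 blk=9 s=1: L1-HIT | VC [18]
  [7] addr=0x79 blk=30 s=2: L1-HIT | VC [18]
  [8] addr=0x27 blk=9 s=1: L1-HIT | VC [18]
  [9] addr=0x66 blk=25 s=1: MISS | VC [18, 9]
  [10] addr=0x26 blk=9 s=1: VC-HIT | VC [18, 25]
  [11] addr=0x26 blk=9 s=1: L1-HIT | VC [18, 25]
  [12] addr=0x66 blk=25 s=1: VC-HIT | VC [18, 9]
  [13] addr=0x64 blk=25 s=1: L1-HIT | VC [18, 9]
  [14] addr=0x64 blk=25 s=1: L1-HIT | VC [18, 9]
  [15] addr=0x25 blk=9 s=1: VC-HIT | VC [18, 25]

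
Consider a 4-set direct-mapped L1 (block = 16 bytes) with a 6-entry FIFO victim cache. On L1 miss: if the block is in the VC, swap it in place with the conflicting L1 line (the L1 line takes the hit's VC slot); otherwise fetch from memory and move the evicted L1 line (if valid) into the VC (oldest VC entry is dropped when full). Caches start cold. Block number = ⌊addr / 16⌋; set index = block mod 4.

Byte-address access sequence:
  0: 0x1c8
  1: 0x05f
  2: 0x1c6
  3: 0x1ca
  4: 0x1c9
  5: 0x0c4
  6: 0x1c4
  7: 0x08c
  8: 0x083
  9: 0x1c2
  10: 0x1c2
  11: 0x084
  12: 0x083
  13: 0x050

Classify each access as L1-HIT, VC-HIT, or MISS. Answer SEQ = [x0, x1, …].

  [0] addr=0x1c8 blk=28 s=0: MISS | VC []
  [1] addr=0x5f blk=5 s=1: MISS | VC []
  [2] addr=0x1c6 blk=28 s=0: L1-HIT | VC []
  [3] addr=0x1ca blk=28 s=0: L1-HIT | VC []
  [4] addr=0x1c9 blk=28 s=0: L1-HIT | VC []
  [5] addr=0xc4 blk=12 s=0: MISS | VC [28]
  [6] addr=0x1c4 blk=28 s=0: VC-HIT | VC [12]
  [7] addr=0x8c blk=8 s=0: MISS | VC [12, 28]
  [8] addr=0x83 blk=8 s=0: L1-HIT | VC [12, 28]
  [9] addr=0x1c2 blk=28 s=0: VC-HIT | VC [12, 8]
  [10] addr=0x1c2 blk=28 s=0: L1-HIT | VC [12, 8]
  [11] addr=0x84 blk=8 s=0: VC-HIT | VC [12, 28]
  [12] addr=0x83 blk=8 s=0: L1-HIT | VC [12, 28]
  [13] addr=0x50 blk=5 s=1: L1-HIT | VC [12, 28]

SEQ = [MISS, MISS, L1-HIT, L1-HIT, L1-HIT, MISS, VC-HIT, MISS, L1-HIT, VC-HIT, L1-HIT, VC-HIT, L1-HIT, L1-HIT]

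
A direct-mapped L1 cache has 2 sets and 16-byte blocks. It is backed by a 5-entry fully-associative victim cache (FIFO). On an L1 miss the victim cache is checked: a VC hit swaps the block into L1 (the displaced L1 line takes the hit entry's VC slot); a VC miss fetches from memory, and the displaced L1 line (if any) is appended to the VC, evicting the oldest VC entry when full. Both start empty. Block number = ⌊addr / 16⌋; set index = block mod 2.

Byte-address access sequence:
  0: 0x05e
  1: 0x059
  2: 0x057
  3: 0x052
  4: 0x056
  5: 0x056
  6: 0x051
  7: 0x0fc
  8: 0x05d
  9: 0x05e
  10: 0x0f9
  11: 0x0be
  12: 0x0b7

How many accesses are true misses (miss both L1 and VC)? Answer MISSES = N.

0: 0x5e (blk 5, set 1) → MISS  vc=[]
1: 0x59 (blk 5, set 1) → L1-HIT  vc=[]
2: 0x57 (blk 5, set 1) → L1-HIT  vc=[]
3: 0x52 (blk 5, set 1) → L1-HIT  vc=[]
4: 0x56 (blk 5, set 1) → L1-HIT  vc=[]
5: 0x56 (blk 5, set 1) → L1-HIT  vc=[]
6: 0x51 (blk 5, set 1) → L1-HIT  vc=[]
7: 0xfc (blk 15, set 1) → MISS  vc=[5]
8: 0x5d (blk 5, set 1) → VC-HIT  vc=[15]
9: 0x5e (blk 5, set 1) → L1-HIT  vc=[15]
10: 0xf9 (blk 15, set 1) → VC-HIT  vc=[5]
11: 0xbe (blk 11, set 1) → MISS  vc=[5, 15]
12: 0xb7 (blk 11, set 1) → L1-HIT  vc=[5, 15]

MISSES = 3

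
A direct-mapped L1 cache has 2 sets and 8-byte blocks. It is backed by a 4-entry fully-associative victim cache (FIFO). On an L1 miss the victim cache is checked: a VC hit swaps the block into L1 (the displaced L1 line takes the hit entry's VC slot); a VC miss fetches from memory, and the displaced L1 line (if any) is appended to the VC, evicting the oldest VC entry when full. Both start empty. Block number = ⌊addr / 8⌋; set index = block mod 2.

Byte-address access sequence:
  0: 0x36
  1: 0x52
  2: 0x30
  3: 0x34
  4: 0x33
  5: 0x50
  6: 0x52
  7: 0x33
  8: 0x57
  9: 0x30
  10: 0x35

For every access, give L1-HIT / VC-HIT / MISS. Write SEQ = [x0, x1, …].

SEQ = [MISS, MISS, VC-HIT, L1-HIT, L1-HIT, VC-HIT, L1-HIT, VC-HIT, VC-HIT, VC-HIT, L1-HIT]

0: 0x36 (blk 6, set 0) → MISS  vc=[]
1: 0x52 (blk 10, set 0) → MISS  vc=[6]
2: 0x30 (blk 6, set 0) → VC-HIT  vc=[10]
3: 0x34 (blk 6, set 0) → L1-HIT  vc=[10]
4: 0x33 (blk 6, set 0) → L1-HIT  vc=[10]
5: 0x50 (blk 10, set 0) → VC-HIT  vc=[6]
6: 0x52 (blk 10, set 0) → L1-HIT  vc=[6]
7: 0x33 (blk 6, set 0) → VC-HIT  vc=[10]
8: 0x57 (blk 10, set 0) → VC-HIT  vc=[6]
9: 0x30 (blk 6, set 0) → VC-HIT  vc=[10]
10: 0x35 (blk 6, set 0) → L1-HIT  vc=[10]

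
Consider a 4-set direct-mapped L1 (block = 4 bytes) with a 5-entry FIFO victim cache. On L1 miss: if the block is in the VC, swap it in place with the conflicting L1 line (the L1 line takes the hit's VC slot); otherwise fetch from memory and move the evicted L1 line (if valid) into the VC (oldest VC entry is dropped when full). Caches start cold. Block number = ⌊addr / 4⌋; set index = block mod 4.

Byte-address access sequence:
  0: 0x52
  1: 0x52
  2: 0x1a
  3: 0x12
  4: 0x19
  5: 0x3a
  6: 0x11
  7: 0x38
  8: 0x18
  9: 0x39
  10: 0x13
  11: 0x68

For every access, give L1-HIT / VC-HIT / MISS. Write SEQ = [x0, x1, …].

  [0] addr=0x52 blk=20 s=0: MISS | VC []
  [1] addr=0x52 blk=20 s=0: L1-HIT | VC []
  [2] addr=0x1a blk=6 s=2: MISS | VC []
  [3] addr=0x12 blk=4 s=0: MISS | VC [20]
  [4] addr=0x19 blk=6 s=2: L1-HIT | VC [20]
  [5] addr=0x3a blk=14 s=2: MISS | VC [20, 6]
  [6] addr=0x11 blk=4 s=0: L1-HIT | VC [20, 6]
  [7] addr=0x38 blk=14 s=2: L1-HIT | VC [20, 6]
  [8] addr=0x18 blk=6 s=2: VC-HIT | VC [20, 14]
  [9] addr=0x39 blk=14 s=2: VC-HIT | VC [20, 6]
  [10] addr=0x13 blk=4 s=0: L1-HIT | VC [20, 6]
  [11] addr=0x68 blk=26 s=2: MISS | VC [20, 6, 14]

SEQ = [MISS, L1-HIT, MISS, MISS, L1-HIT, MISS, L1-HIT, L1-HIT, VC-HIT, VC-HIT, L1-HIT, MISS]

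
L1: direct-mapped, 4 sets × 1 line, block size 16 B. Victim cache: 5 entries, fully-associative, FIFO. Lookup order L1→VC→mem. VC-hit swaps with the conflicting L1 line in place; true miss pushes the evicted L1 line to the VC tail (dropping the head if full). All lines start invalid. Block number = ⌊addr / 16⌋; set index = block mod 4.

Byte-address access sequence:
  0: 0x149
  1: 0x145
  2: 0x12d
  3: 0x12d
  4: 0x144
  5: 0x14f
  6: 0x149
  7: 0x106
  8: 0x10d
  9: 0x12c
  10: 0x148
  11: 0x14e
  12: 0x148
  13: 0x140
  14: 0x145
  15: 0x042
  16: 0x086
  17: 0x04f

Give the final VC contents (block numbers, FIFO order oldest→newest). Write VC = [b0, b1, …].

VC = [16, 20, 8]

#0 0x149→b20/s0 MISS; vc=[]
#1 0x145→b20/s0 L1-HIT; vc=[]
#2 0x12d→b18/s2 MISS; vc=[]
#3 0x12d→b18/s2 L1-HIT; vc=[]
#4 0x144→b20/s0 L1-HIT; vc=[]
#5 0x14f→b20/s0 L1-HIT; vc=[]
#6 0x149→b20/s0 L1-HIT; vc=[]
#7 0x106→b16/s0 MISS; vc=[20]
#8 0x10d→b16/s0 L1-HIT; vc=[20]
#9 0x12c→b18/s2 L1-HIT; vc=[20]
#10 0x148→b20/s0 VC-HIT; vc=[16]
#11 0x14e→b20/s0 L1-HIT; vc=[16]
#12 0x148→b20/s0 L1-HIT; vc=[16]
#13 0x140→b20/s0 L1-HIT; vc=[16]
#14 0x145→b20/s0 L1-HIT; vc=[16]
#15 0x42→b4/s0 MISS; vc=[16,20]
#16 0x86→b8/s0 MISS; vc=[16,20,4]
#17 0x4f→b4/s0 VC-HIT; vc=[16,20,8]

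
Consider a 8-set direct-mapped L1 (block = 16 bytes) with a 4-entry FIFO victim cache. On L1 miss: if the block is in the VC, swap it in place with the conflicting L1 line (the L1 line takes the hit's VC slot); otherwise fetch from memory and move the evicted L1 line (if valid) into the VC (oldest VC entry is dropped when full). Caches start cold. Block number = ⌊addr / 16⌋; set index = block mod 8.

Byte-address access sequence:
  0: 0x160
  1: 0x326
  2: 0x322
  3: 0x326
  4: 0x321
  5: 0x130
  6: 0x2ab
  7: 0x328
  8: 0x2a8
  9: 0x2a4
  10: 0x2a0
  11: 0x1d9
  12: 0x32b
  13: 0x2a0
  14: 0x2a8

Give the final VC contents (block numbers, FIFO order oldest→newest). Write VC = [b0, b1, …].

VC = [50]

  [0] addr=0x160 blk=22 s=6: MISS | VC []
  [1] addr=0x326 blk=50 s=2: MISS | VC []
  [2] addr=0x322 blk=50 s=2: L1-HIT | VC []
  [3] addr=0x326 blk=50 s=2: L1-HIT | VC []
  [4] addr=0x321 blk=50 s=2: L1-HIT | VC []
  [5] addr=0x130 blk=19 s=3: MISS | VC []
  [6] addr=0x2ab blk=42 s=2: MISS | VC [50]
  [7] addr=0x328 blk=50 s=2: VC-HIT | VC [42]
  [8] addr=0x2a8 blk=42 s=2: VC-HIT | VC [50]
  [9] addr=0x2a4 blk=42 s=2: L1-HIT | VC [50]
  [10] addr=0x2a0 blk=42 s=2: L1-HIT | VC [50]
  [11] addr=0x1d9 blk=29 s=5: MISS | VC [50]
  [12] addr=0x32b blk=50 s=2: VC-HIT | VC [42]
  [13] addr=0x2a0 blk=42 s=2: VC-HIT | VC [50]
  [14] addr=0x2a8 blk=42 s=2: L1-HIT | VC [50]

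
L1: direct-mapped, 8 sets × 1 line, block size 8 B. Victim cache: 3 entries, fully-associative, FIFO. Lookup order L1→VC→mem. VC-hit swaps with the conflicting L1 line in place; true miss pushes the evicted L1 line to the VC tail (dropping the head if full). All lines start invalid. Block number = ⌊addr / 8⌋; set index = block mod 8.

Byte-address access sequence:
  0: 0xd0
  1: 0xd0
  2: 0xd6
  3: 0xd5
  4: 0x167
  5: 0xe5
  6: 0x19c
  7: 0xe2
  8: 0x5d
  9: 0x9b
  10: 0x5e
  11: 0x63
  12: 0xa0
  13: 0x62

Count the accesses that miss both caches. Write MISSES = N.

0: 0xd0 (blk 26, set 2) → MISS  vc=[]
1: 0xd0 (blk 26, set 2) → L1-HIT  vc=[]
2: 0xd6 (blk 26, set 2) → L1-HIT  vc=[]
3: 0xd5 (blk 26, set 2) → L1-HIT  vc=[]
4: 0x167 (blk 44, set 4) → MISS  vc=[]
5: 0xe5 (blk 28, set 4) → MISS  vc=[44]
6: 0x19c (blk 51, set 3) → MISS  vc=[44]
7: 0xe2 (blk 28, set 4) → L1-HIT  vc=[44]
8: 0x5d (blk 11, set 3) → MISS  vc=[44, 51]
9: 0x9b (blk 19, set 3) → MISS  vc=[44, 51, 11]
10: 0x5e (blk 11, set 3) → VC-HIT  vc=[44, 51, 19]
11: 0x63 (blk 12, set 4) → MISS  vc=[51, 19, 28]
12: 0xa0 (blk 20, set 4) → MISS  vc=[19, 28, 12]
13: 0x62 (blk 12, set 4) → VC-HIT  vc=[19, 28, 20]

MISSES = 8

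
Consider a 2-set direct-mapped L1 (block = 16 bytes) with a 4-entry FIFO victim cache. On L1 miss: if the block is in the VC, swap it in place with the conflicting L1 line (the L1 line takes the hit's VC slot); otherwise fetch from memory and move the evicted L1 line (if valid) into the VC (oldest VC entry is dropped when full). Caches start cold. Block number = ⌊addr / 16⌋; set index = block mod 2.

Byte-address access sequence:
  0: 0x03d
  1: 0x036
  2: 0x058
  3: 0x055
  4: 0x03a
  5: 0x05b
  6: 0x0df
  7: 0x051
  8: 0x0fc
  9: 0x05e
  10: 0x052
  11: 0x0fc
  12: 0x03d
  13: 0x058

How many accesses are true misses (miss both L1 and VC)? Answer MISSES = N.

#0 0x3d→b3/s1 MISS; vc=[]
#1 0x36→b3/s1 L1-HIT; vc=[]
#2 0x58→b5/s1 MISS; vc=[3]
#3 0x55→b5/s1 L1-HIT; vc=[3]
#4 0x3a→b3/s1 VC-HIT; vc=[5]
#5 0x5b→b5/s1 VC-HIT; vc=[3]
#6 0xdf→b13/s1 MISS; vc=[3,5]
#7 0x51→b5/s1 VC-HIT; vc=[3,13]
#8 0xfc→b15/s1 MISS; vc=[3,13,5]
#9 0x5e→b5/s1 VC-HIT; vc=[3,13,15]
#10 0x52→b5/s1 L1-HIT; vc=[3,13,15]
#11 0xfc→b15/s1 VC-HIT; vc=[3,13,5]
#12 0x3d→b3/s1 VC-HIT; vc=[15,13,5]
#13 0x58→b5/s1 VC-HIT; vc=[15,13,3]

MISSES = 4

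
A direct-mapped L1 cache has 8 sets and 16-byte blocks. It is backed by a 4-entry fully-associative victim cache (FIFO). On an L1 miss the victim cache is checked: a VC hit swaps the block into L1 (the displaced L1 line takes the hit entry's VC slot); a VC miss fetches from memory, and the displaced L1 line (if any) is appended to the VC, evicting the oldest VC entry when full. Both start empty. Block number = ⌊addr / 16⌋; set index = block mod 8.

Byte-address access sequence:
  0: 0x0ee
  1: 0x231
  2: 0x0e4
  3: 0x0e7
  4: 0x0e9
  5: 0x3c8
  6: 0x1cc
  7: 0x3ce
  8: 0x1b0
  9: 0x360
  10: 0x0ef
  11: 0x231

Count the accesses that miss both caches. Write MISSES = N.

MISSES = 6

0: 0xee (blk 14, set 6) → MISS  vc=[]
1: 0x231 (blk 35, set 3) → MISS  vc=[]
2: 0xe4 (blk 14, set 6) → L1-HIT  vc=[]
3: 0xe7 (blk 14, set 6) → L1-HIT  vc=[]
4: 0xe9 (blk 14, set 6) → L1-HIT  vc=[]
5: 0x3c8 (blk 60, set 4) → MISS  vc=[]
6: 0x1cc (blk 28, set 4) → MISS  vc=[60]
7: 0x3ce (blk 60, set 4) → VC-HIT  vc=[28]
8: 0x1b0 (blk 27, set 3) → MISS  vc=[28, 35]
9: 0x360 (blk 54, set 6) → MISS  vc=[28, 35, 14]
10: 0xef (blk 14, set 6) → VC-HIT  vc=[28, 35, 54]
11: 0x231 (blk 35, set 3) → VC-HIT  vc=[28, 27, 54]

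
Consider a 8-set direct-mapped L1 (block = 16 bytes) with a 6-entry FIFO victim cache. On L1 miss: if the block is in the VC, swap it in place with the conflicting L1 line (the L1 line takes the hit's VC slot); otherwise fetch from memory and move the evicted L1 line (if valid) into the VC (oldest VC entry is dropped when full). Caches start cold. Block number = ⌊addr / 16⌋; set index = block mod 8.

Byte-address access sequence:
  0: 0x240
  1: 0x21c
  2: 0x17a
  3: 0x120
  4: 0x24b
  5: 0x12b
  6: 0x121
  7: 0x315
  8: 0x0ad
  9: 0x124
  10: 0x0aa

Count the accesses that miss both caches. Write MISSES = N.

#0 0x240→b36/s4 MISS; vc=[]
#1 0x21c→b33/s1 MISS; vc=[]
#2 0x17a→b23/s7 MISS; vc=[]
#3 0x120→b18/s2 MISS; vc=[]
#4 0x24b→b36/s4 L1-HIT; vc=[]
#5 0x12b→b18/s2 L1-HIT; vc=[]
#6 0x121→b18/s2 L1-HIT; vc=[]
#7 0x315→b49/s1 MISS; vc=[33]
#8 0xad→b10/s2 MISS; vc=[33,18]
#9 0x124→b18/s2 VC-HIT; vc=[33,10]
#10 0xaa→b10/s2 VC-HIT; vc=[33,18]

MISSES = 6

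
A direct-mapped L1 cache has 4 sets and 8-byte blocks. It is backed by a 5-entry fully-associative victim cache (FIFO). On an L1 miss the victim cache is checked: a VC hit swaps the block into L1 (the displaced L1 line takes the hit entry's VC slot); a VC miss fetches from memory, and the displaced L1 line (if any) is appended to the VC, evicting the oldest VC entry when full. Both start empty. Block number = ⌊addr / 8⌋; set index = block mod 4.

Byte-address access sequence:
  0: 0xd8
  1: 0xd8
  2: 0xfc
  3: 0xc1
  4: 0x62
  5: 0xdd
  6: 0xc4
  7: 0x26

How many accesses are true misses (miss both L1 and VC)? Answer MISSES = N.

MISSES = 5

  [0] addr=0xd8 blk=27 s=3: MISS | VC []
  [1] addr=0xd8 blk=27 s=3: L1-HIT | VC []
  [2] addr=0xfc blk=31 s=3: MISS | VC [27]
  [3] addr=0xc1 blk=24 s=0: MISS | VC [27]
  [4] addr=0x62 blk=12 s=0: MISS | VC [27, 24]
  [5] addr=0xdd blk=27 s=3: VC-HIT | VC [31, 24]
  [6] addr=0xc4 blk=24 s=0: VC-HIT | VC [31, 12]
  [7] addr=0x26 blk=4 s=0: MISS | VC [31, 12, 24]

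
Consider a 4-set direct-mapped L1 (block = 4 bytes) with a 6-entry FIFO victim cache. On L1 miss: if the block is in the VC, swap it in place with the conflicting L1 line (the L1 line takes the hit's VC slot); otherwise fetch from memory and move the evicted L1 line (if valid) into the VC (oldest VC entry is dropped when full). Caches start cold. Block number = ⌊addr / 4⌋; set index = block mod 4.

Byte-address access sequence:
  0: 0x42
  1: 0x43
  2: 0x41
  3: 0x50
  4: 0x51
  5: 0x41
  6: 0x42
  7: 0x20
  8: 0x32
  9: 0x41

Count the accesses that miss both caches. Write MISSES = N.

  [0] addr=0x42 blk=16 s=0: MISS | VC []
  [1] addr=0x43 blk=16 s=0: L1-HIT | VC []
  [2] addr=0x41 blk=16 s=0: L1-HIT | VC []
  [3] addr=0x50 blk=20 s=0: MISS | VC [16]
  [4] addr=0x51 blk=20 s=0: L1-HIT | VC [16]
  [5] addr=0x41 blk=16 s=0: VC-HIT | VC [20]
  [6] addr=0x42 blk=16 s=0: L1-HIT | VC [20]
  [7] addr=0x20 blk=8 s=0: MISS | VC [20, 16]
  [8] addr=0x32 blk=12 s=0: MISS | VC [20, 16, 8]
  [9] addr=0x41 blk=16 s=0: VC-HIT | VC [20, 12, 8]

MISSES = 4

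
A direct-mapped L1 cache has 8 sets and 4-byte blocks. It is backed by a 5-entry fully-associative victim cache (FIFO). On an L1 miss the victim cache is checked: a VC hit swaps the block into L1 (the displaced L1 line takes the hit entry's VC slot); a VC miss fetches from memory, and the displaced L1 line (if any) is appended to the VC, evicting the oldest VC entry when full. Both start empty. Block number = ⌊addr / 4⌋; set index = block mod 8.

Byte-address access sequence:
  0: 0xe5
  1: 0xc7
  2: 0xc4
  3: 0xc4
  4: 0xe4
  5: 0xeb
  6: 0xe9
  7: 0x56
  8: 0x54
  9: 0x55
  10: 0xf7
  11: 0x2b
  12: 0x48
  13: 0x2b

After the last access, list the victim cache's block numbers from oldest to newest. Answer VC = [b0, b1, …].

  [0] addr=0xe5 blk=57 s=1: MISS | VC []
  [1] addr=0xc7 blk=49 s=1: MISS | VC [57]
  [2] addr=0xc4 blk=49 s=1: L1-HIT | VC [57]
  [3] addr=0xc4 blk=49 s=1: L1-HIT | VC [57]
  [4] addr=0xe4 blk=57 s=1: VC-HIT | VC [49]
  [5] addr=0xeb blk=58 s=2: MISS | VC [49]
  [6] addr=0xe9 blk=58 s=2: L1-HIT | VC [49]
  [7] addr=0x56 blk=21 s=5: MISS | VC [49]
  [8] addr=0x54 blk=21 s=5: L1-HIT | VC [49]
  [9] addr=0x55 blk=21 s=5: L1-HIT | VC [49]
  [10] addr=0xf7 blk=61 s=5: MISS | VC [49, 21]
  [11] addr=0x2b blk=10 s=2: MISS | VC [49, 21, 58]
  [12] addr=0x48 blk=18 s=2: MISS | VC [49, 21, 58, 10]
  [13] addr=0x2b blk=10 s=2: VC-HIT | VC [49, 21, 58, 18]

VC = [49, 21, 58, 18]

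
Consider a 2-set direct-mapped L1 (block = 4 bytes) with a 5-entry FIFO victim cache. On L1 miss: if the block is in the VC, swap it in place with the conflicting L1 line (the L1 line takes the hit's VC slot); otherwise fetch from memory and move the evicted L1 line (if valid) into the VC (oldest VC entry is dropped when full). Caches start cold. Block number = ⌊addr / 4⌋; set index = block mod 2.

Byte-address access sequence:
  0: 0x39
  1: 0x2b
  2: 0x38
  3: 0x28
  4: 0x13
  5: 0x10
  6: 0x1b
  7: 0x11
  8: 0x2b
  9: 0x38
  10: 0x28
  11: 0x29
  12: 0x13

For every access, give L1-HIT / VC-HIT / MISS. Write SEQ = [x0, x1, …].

SEQ = [MISS, MISS, VC-HIT, VC-HIT, MISS, L1-HIT, MISS, VC-HIT, VC-HIT, VC-HIT, VC-HIT, L1-HIT, VC-HIT]

  [0] addr=0x39 blk=14 s=0: MISS | VC []
  [1] addr=0x2b blk=10 s=0: MISS | VC [14]
  [2] addr=0x38 blk=14 s=0: VC-HIT | VC [10]
  [3] addr=0x28 blk=10 s=0: VC-HIT | VC [14]
  [4] addr=0x13 blk=4 s=0: MISS | VC [14, 10]
  [5] addr=0x10 blk=4 s=0: L1-HIT | VC [14, 10]
  [6] addr=0x1b blk=6 s=0: MISS | VC [14, 10, 4]
  [7] addr=0x11 blk=4 s=0: VC-HIT | VC [14, 10, 6]
  [8] addr=0x2b blk=10 s=0: VC-HIT | VC [14, 4, 6]
  [9] addr=0x38 blk=14 s=0: VC-HIT | VC [10, 4, 6]
  [10] addr=0x28 blk=10 s=0: VC-HIT | VC [14, 4, 6]
  [11] addr=0x29 blk=10 s=0: L1-HIT | VC [14, 4, 6]
  [12] addr=0x13 blk=4 s=0: VC-HIT | VC [14, 10, 6]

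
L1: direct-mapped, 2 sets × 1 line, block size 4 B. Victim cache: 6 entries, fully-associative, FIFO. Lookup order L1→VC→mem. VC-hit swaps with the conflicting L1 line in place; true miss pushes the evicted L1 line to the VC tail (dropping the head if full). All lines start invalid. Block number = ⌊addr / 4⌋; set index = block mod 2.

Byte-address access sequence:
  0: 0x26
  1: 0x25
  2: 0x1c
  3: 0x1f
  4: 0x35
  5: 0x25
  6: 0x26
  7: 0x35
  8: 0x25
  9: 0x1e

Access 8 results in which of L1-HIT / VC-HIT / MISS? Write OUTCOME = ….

#0 0x26→b9/s1 MISS; vc=[]
#1 0x25→b9/s1 L1-HIT; vc=[]
#2 0x1c→b7/s1 MISS; vc=[9]
#3 0x1f→b7/s1 L1-HIT; vc=[9]
#4 0x35→b13/s1 MISS; vc=[9,7]
#5 0x25→b9/s1 VC-HIT; vc=[13,7]
#6 0x26→b9/s1 L1-HIT; vc=[13,7]
#7 0x35→b13/s1 VC-HIT; vc=[9,7]
#8 0x25→b9/s1 VC-HIT; vc=[13,7]
#9 0x1e→b7/s1 VC-HIT; vc=[13,9]

OUTCOME = VC-HIT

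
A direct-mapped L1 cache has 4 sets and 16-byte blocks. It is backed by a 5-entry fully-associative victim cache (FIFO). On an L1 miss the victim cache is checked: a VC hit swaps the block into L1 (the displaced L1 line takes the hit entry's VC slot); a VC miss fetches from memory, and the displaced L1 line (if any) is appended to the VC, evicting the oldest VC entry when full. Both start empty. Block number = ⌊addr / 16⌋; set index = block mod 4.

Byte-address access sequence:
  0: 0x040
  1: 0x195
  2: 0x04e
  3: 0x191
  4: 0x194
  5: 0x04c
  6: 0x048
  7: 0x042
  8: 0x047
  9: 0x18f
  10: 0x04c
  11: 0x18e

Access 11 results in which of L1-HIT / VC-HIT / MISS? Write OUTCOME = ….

OUTCOME = VC-HIT

  [0] addr=0x40 blk=4 s=0: MISS | VC []
  [1] addr=0x195 blk=25 s=1: MISS | VC []
  [2] addr=0x4e blk=4 s=0: L1-HIT | VC []
  [3] addr=0x191 blk=25 s=1: L1-HIT | VC []
  [4] addr=0x194 blk=25 s=1: L1-HIT | VC []
  [5] addr=0x4c blk=4 s=0: L1-HIT | VC []
  [6] addr=0x48 blk=4 s=0: L1-HIT | VC []
  [7] addr=0x42 blk=4 s=0: L1-HIT | VC []
  [8] addr=0x47 blk=4 s=0: L1-HIT | VC []
  [9] addr=0x18f blk=24 s=0: MISS | VC [4]
  [10] addr=0x4c blk=4 s=0: VC-HIT | VC [24]
  [11] addr=0x18e blk=24 s=0: VC-HIT | VC [4]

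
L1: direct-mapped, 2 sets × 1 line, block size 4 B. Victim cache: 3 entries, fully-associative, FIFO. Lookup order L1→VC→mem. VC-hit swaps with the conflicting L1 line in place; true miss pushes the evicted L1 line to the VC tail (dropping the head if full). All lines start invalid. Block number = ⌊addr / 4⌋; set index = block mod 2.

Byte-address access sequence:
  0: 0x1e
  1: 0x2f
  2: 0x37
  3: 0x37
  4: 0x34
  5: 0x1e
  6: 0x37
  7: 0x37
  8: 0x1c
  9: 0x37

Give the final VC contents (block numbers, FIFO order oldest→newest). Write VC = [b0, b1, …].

VC = [7, 11]

  [0] addr=0x1e blk=7 s=1: MISS | VC []
  [1] addr=0x2f blk=11 s=1: MISS | VC [7]
  [2] addr=0x37 blk=13 s=1: MISS | VC [7, 11]
  [3] addr=0x37 blk=13 s=1: L1-HIT | VC [7, 11]
  [4] addr=0x34 blk=13 s=1: L1-HIT | VC [7, 11]
  [5] addr=0x1e blk=7 s=1: VC-HIT | VC [13, 11]
  [6] addr=0x37 blk=13 s=1: VC-HIT | VC [7, 11]
  [7] addr=0x37 blk=13 s=1: L1-HIT | VC [7, 11]
  [8] addr=0x1c blk=7 s=1: VC-HIT | VC [13, 11]
  [9] addr=0x37 blk=13 s=1: VC-HIT | VC [7, 11]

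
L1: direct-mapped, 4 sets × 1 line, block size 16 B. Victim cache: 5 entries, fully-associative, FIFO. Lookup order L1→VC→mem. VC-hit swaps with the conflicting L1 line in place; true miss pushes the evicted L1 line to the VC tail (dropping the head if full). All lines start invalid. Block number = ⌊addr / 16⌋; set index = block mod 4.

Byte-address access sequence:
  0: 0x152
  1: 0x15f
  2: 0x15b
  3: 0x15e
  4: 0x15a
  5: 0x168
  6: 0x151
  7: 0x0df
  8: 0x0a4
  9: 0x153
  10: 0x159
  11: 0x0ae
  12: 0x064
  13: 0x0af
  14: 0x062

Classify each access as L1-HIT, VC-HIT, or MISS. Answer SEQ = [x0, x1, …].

SEQ = [MISS, L1-HIT, L1-HIT, L1-HIT, L1-HIT, MISS, L1-HIT, MISS, MISS, VC-HIT, L1-HIT, L1-HIT, MISS, VC-HIT, VC-HIT]

#0 0x152→b21/s1 MISS; vc=[]
#1 0x15f→b21/s1 L1-HIT; vc=[]
#2 0x15b→b21/s1 L1-HIT; vc=[]
#3 0x15e→b21/s1 L1-HIT; vc=[]
#4 0x15a→b21/s1 L1-HIT; vc=[]
#5 0x168→b22/s2 MISS; vc=[]
#6 0x151→b21/s1 L1-HIT; vc=[]
#7 0xdf→b13/s1 MISS; vc=[21]
#8 0xa4→b10/s2 MISS; vc=[21,22]
#9 0x153→b21/s1 VC-HIT; vc=[13,22]
#10 0x159→b21/s1 L1-HIT; vc=[13,22]
#11 0xae→b10/s2 L1-HIT; vc=[13,22]
#12 0x64→b6/s2 MISS; vc=[13,22,10]
#13 0xaf→b10/s2 VC-HIT; vc=[13,22,6]
#14 0x62→b6/s2 VC-HIT; vc=[13,22,10]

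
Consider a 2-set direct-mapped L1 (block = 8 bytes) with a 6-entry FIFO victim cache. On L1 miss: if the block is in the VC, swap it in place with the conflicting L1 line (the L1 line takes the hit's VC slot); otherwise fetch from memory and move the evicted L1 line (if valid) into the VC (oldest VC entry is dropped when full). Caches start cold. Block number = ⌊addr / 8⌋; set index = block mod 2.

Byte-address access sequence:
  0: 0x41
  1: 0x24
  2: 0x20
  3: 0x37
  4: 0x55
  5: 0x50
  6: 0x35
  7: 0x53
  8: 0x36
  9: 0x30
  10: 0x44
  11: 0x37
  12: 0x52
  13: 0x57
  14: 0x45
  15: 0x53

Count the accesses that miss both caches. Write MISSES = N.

MISSES = 4

  [0] addr=0x41 blk=8 s=0: MISS | VC []
  [1] addr=0x24 blk=4 s=0: MISS | VC [8]
  [2] addr=0x20 blk=4 s=0: L1-HIT | VC [8]
  [3] addr=0x37 blk=6 s=0: MISS | VC [8, 4]
  [4] addr=0x55 blk=10 s=0: MISS | VC [8, 4, 6]
  [5] addr=0x50 blk=10 s=0: L1-HIT | VC [8, 4, 6]
  [6] addr=0x35 blk=6 s=0: VC-HIT | VC [8, 4, 10]
  [7] addr=0x53 blk=10 s=0: VC-HIT | VC [8, 4, 6]
  [8] addr=0x36 blk=6 s=0: VC-HIT | VC [8, 4, 10]
  [9] addr=0x30 blk=6 s=0: L1-HIT | VC [8, 4, 10]
  [10] addr=0x44 blk=8 s=0: VC-HIT | VC [6, 4, 10]
  [11] addr=0x37 blk=6 s=0: VC-HIT | VC [8, 4, 10]
  [12] addr=0x52 blk=10 s=0: VC-HIT | VC [8, 4, 6]
  [13] addr=0x57 blk=10 s=0: L1-HIT | VC [8, 4, 6]
  [14] addr=0x45 blk=8 s=0: VC-HIT | VC [10, 4, 6]
  [15] addr=0x53 blk=10 s=0: VC-HIT | VC [8, 4, 6]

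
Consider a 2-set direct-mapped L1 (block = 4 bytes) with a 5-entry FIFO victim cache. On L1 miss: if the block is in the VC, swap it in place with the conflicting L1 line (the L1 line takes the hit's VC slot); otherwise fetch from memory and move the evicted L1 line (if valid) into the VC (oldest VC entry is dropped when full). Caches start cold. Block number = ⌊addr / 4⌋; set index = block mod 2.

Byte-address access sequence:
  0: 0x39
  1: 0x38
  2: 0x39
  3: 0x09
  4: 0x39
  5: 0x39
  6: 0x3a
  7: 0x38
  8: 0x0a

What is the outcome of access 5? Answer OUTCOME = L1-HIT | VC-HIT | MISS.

#0 0x39→b14/s0 MISS; vc=[]
#1 0x38→b14/s0 L1-HIT; vc=[]
#2 0x39→b14/s0 L1-HIT; vc=[]
#3 0x9→b2/s0 MISS; vc=[14]
#4 0x39→b14/s0 VC-HIT; vc=[2]
#5 0x39→b14/s0 L1-HIT; vc=[2]
#6 0x3a→b14/s0 L1-HIT; vc=[2]
#7 0x38→b14/s0 L1-HIT; vc=[2]
#8 0xa→b2/s0 VC-HIT; vc=[14]

OUTCOME = L1-HIT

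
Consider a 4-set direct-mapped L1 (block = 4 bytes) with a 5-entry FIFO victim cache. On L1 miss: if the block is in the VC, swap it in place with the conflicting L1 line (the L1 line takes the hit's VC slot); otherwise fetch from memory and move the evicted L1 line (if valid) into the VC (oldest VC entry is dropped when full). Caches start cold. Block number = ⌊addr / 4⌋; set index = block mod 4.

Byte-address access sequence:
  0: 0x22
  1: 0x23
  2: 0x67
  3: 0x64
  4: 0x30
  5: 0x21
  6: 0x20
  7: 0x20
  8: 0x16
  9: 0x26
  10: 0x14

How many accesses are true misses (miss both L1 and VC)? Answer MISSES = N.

MISSES = 5

#0 0x22→b8/s0 MISS; vc=[]
#1 0x23→b8/s0 L1-HIT; vc=[]
#2 0x67→b25/s1 MISS; vc=[]
#3 0x64→b25/s1 L1-HIT; vc=[]
#4 0x30→b12/s0 MISS; vc=[8]
#5 0x21→b8/s0 VC-HIT; vc=[12]
#6 0x20→b8/s0 L1-HIT; vc=[12]
#7 0x20→b8/s0 L1-HIT; vc=[12]
#8 0x16→b5/s1 MISS; vc=[12,25]
#9 0x26→b9/s1 MISS; vc=[12,25,5]
#10 0x14→b5/s1 VC-HIT; vc=[12,25,9]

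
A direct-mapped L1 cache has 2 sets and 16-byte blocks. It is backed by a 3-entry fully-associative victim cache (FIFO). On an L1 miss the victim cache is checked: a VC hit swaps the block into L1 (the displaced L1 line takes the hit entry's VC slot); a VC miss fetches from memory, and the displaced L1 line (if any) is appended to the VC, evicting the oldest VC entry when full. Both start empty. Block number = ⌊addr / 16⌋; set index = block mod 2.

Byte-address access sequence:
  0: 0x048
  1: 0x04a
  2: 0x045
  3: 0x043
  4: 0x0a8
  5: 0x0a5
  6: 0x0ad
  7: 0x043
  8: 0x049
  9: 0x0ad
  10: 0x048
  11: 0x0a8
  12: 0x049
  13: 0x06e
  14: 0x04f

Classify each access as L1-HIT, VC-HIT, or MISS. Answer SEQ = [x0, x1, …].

  [0] addr=0x48 blk=4 s=0: MISS | VC []
  [1] addr=0x4a blk=4 s=0: L1-HIT | VC []
  [2] addr=0x45 blk=4 s=0: L1-HIT | VC []
  [3] addr=0x43 blk=4 s=0: L1-HIT | VC []
  [4] addr=0xa8 blk=10 s=0: MISS | VC [4]
  [5] addr=0xa5 blk=10 s=0: L1-HIT | VC [4]
  [6] addr=0xad blk=10 s=0: L1-HIT | VC [4]
  [7] addr=0x43 blk=4 s=0: VC-HIT | VC [10]
  [8] addr=0x49 blk=4 s=0: L1-HIT | VC [10]
  [9] addr=0xad blk=10 s=0: VC-HIT | VC [4]
  [10] addr=0x48 blk=4 s=0: VC-HIT | VC [10]
  [11] addr=0xa8 blk=10 s=0: VC-HIT | VC [4]
  [12] addr=0x49 blk=4 s=0: VC-HIT | VC [10]
  [13] addr=0x6e blk=6 s=0: MISS | VC [10, 4]
  [14] addr=0x4f blk=4 s=0: VC-HIT | VC [10, 6]

SEQ = [MISS, L1-HIT, L1-HIT, L1-HIT, MISS, L1-HIT, L1-HIT, VC-HIT, L1-HIT, VC-HIT, VC-HIT, VC-HIT, VC-HIT, MISS, VC-HIT]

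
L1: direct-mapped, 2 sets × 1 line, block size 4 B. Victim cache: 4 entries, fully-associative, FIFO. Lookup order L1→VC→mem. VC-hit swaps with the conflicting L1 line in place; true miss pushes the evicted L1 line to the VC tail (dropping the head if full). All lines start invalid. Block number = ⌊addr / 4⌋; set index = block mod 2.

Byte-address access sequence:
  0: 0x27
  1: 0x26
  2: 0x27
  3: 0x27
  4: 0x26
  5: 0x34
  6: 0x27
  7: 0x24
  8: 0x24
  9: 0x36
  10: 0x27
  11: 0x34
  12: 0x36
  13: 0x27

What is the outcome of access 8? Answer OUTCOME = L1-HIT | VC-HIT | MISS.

0: 0x27 (blk 9, set 1) → MISS  vc=[]
1: 0x26 (blk 9, set 1) → L1-HIT  vc=[]
2: 0x27 (blk 9, set 1) → L1-HIT  vc=[]
3: 0x27 (blk 9, set 1) → L1-HIT  vc=[]
4: 0x26 (blk 9, set 1) → L1-HIT  vc=[]
5: 0x34 (blk 13, set 1) → MISS  vc=[9]
6: 0x27 (blk 9, set 1) → VC-HIT  vc=[13]
7: 0x24 (blk 9, set 1) → L1-HIT  vc=[13]
8: 0x24 (blk 9, set 1) → L1-HIT  vc=[13]
9: 0x36 (blk 13, set 1) → VC-HIT  vc=[9]
10: 0x27 (blk 9, set 1) → VC-HIT  vc=[13]
11: 0x34 (blk 13, set 1) → VC-HIT  vc=[9]
12: 0x36 (blk 13, set 1) → L1-HIT  vc=[9]
13: 0x27 (blk 9, set 1) → VC-HIT  vc=[13]

OUTCOME = L1-HIT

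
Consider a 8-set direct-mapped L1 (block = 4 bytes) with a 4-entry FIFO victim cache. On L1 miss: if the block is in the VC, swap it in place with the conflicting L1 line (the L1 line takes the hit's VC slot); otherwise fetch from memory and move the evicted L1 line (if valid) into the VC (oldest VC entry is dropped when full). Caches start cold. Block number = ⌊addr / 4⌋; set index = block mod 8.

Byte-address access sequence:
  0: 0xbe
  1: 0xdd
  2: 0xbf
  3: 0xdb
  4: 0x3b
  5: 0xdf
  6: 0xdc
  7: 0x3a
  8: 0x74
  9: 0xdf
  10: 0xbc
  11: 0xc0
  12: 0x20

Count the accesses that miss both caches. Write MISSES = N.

MISSES = 7

0: 0xbe (blk 47, set 7) → MISS  vc=[]
1: 0xdd (blk 55, set 7) → MISS  vc=[47]
2: 0xbf (blk 47, set 7) → VC-HIT  vc=[55]
3: 0xdb (blk 54, set 6) → MISS  vc=[55]
4: 0x3b (blk 14, set 6) → MISS  vc=[55, 54]
5: 0xdf (blk 55, set 7) → VC-HIT  vc=[47, 54]
6: 0xdc (blk 55, set 7) → L1-HIT  vc=[47, 54]
7: 0x3a (blk 14, set 6) → L1-HIT  vc=[47, 54]
8: 0x74 (blk 29, set 5) → MISS  vc=[47, 54]
9: 0xdf (blk 55, set 7) → L1-HIT  vc=[47, 54]
10: 0xbc (blk 47, set 7) → VC-HIT  vc=[55, 54]
11: 0xc0 (blk 48, set 0) → MISS  vc=[55, 54]
12: 0x20 (blk 8, set 0) → MISS  vc=[55, 54, 48]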